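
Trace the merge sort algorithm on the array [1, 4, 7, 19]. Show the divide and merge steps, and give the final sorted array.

Merge sort trace:

Split: [1, 4, 7, 19] -> [1, 4] and [7, 19]
  Split: [1, 4] -> [1] and [4]
  Merge: [1] + [4] -> [1, 4]
  Split: [7, 19] -> [7] and [19]
  Merge: [7] + [19] -> [7, 19]
Merge: [1, 4] + [7, 19] -> [1, 4, 7, 19]

Final sorted array: [1, 4, 7, 19]

The merge sort proceeds by recursively splitting the array and merging sorted halves.
After all merges, the sorted array is [1, 4, 7, 19].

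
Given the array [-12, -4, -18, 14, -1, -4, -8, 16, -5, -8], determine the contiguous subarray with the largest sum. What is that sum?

Using Kadane's algorithm on [-12, -4, -18, 14, -1, -4, -8, 16, -5, -8]:

Scanning through the array:
Position 1 (value -4): max_ending_here = -4, max_so_far = -4
Position 2 (value -18): max_ending_here = -18, max_so_far = -4
Position 3 (value 14): max_ending_here = 14, max_so_far = 14
Position 4 (value -1): max_ending_here = 13, max_so_far = 14
Position 5 (value -4): max_ending_here = 9, max_so_far = 14
Position 6 (value -8): max_ending_here = 1, max_so_far = 14
Position 7 (value 16): max_ending_here = 17, max_so_far = 17
Position 8 (value -5): max_ending_here = 12, max_so_far = 17
Position 9 (value -8): max_ending_here = 4, max_so_far = 17

Maximum subarray: [14, -1, -4, -8, 16]
Maximum sum: 17

The maximum subarray is [14, -1, -4, -8, 16] with sum 17. This subarray runs from index 3 to index 7.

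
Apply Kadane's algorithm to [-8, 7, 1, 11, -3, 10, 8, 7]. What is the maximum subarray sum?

Using Kadane's algorithm on [-8, 7, 1, 11, -3, 10, 8, 7]:

Scanning through the array:
Position 1 (value 7): max_ending_here = 7, max_so_far = 7
Position 2 (value 1): max_ending_here = 8, max_so_far = 8
Position 3 (value 11): max_ending_here = 19, max_so_far = 19
Position 4 (value -3): max_ending_here = 16, max_so_far = 19
Position 5 (value 10): max_ending_here = 26, max_so_far = 26
Position 6 (value 8): max_ending_here = 34, max_so_far = 34
Position 7 (value 7): max_ending_here = 41, max_so_far = 41

Maximum subarray: [7, 1, 11, -3, 10, 8, 7]
Maximum sum: 41

The maximum subarray is [7, 1, 11, -3, 10, 8, 7] with sum 41. This subarray runs from index 1 to index 7.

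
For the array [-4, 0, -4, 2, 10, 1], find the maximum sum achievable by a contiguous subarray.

Using Kadane's algorithm on [-4, 0, -4, 2, 10, 1]:

Scanning through the array:
Position 1 (value 0): max_ending_here = 0, max_so_far = 0
Position 2 (value -4): max_ending_here = -4, max_so_far = 0
Position 3 (value 2): max_ending_here = 2, max_so_far = 2
Position 4 (value 10): max_ending_here = 12, max_so_far = 12
Position 5 (value 1): max_ending_here = 13, max_so_far = 13

Maximum subarray: [2, 10, 1]
Maximum sum: 13

The maximum subarray is [2, 10, 1] with sum 13. This subarray runs from index 3 to index 5.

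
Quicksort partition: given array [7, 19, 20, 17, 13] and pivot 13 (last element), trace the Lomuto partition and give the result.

Lomuto partition with pivot = 13:

Initial array: [7, 19, 20, 17, 13]

arr[0]=7 <= 13: swap with position 0, array becomes [7, 19, 20, 17, 13]
arr[1]=19 > 13: no swap
arr[2]=20 > 13: no swap
arr[3]=17 > 13: no swap

Place pivot at position 1: [7, 13, 20, 17, 19]
Pivot position: 1

After partitioning with pivot 13, the array becomes [7, 13, 20, 17, 19]. The pivot is placed at index 1. All elements to the left of the pivot are <= 13, and all elements to the right are > 13.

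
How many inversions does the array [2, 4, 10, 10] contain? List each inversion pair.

Finding inversions in [2, 4, 10, 10]:


Total inversions: 0

The array has 0 inversions. It is already sorted.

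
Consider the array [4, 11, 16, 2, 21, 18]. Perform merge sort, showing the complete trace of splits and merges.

Merge sort trace:

Split: [4, 11, 16, 2, 21, 18] -> [4, 11, 16] and [2, 21, 18]
  Split: [4, 11, 16] -> [4] and [11, 16]
    Split: [11, 16] -> [11] and [16]
    Merge: [11] + [16] -> [11, 16]
  Merge: [4] + [11, 16] -> [4, 11, 16]
  Split: [2, 21, 18] -> [2] and [21, 18]
    Split: [21, 18] -> [21] and [18]
    Merge: [21] + [18] -> [18, 21]
  Merge: [2] + [18, 21] -> [2, 18, 21]
Merge: [4, 11, 16] + [2, 18, 21] -> [2, 4, 11, 16, 18, 21]

Final sorted array: [2, 4, 11, 16, 18, 21]

The merge sort proceeds by recursively splitting the array and merging sorted halves.
After all merges, the sorted array is [2, 4, 11, 16, 18, 21].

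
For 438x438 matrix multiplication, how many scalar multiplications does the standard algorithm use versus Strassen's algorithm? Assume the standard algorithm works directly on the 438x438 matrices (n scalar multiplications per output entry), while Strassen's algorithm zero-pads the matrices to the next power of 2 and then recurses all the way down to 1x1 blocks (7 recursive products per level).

Matrix multiplication for 438x438 matrices:

Strassen's algorithm requires power-of-2 dimensions. Pad 438x438 to 512x512 (next power of 2).

Standard algorithm: 438^3 = 84027672 multiplications
Strassen's algorithm: 7^(log2(512)) = 7^9 = 40353607 multiplications
Savings: 84027672 - 40353607 = 43674065 multiplications

Standard: 84027672 multiplications (438^3). Strassen: 40353607 multiplications (7^9, after padding to 512x512). Strassen reduces 8 recursive multiplications to 7 at each level.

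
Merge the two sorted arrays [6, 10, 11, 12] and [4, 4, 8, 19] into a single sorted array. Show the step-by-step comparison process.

Merging process:

Compare 6 vs 4: take 4 from right. Merged: [4]
Compare 6 vs 4: take 4 from right. Merged: [4, 4]
Compare 6 vs 8: take 6 from left. Merged: [4, 4, 6]
Compare 10 vs 8: take 8 from right. Merged: [4, 4, 6, 8]
Compare 10 vs 19: take 10 from left. Merged: [4, 4, 6, 8, 10]
Compare 11 vs 19: take 11 from left. Merged: [4, 4, 6, 8, 10, 11]
Compare 12 vs 19: take 12 from left. Merged: [4, 4, 6, 8, 10, 11, 12]
Append remaining from right: [19]. Merged: [4, 4, 6, 8, 10, 11, 12, 19]

Final merged array: [4, 4, 6, 8, 10, 11, 12, 19]
Total comparisons: 7

The merged array is [4, 4, 6, 8, 10, 11, 12, 19], requiring 7 comparisons. The merge step runs in O(n) time where n is the total number of elements.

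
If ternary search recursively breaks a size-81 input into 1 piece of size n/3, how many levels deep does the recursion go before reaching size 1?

For divide and conquer with division factor 3:

Problem sizes at each level:
Level 0: 81
Level 1: 27
Level 2: 9
Level 3: 3
Level 4: 1

The root is level 0 and the size-1 base case is level 4 (the tree spans levels 0 through 4, i.e. 5 levels counting the root), so the depth is the number of divisions: log_3(81) = 4

The recursion tree depth is log_3(81) = 4. At each level, the problem size is divided by 3, so it takes 4 divisions to reduce to a base case of size 1. The algorithm makes 1 recursive call at each level.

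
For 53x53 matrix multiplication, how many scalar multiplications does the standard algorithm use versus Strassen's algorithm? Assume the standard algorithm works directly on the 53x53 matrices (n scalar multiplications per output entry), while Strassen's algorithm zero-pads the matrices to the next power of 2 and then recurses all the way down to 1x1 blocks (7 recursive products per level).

Matrix multiplication for 53x53 matrices:

Strassen's algorithm requires power-of-2 dimensions. Pad 53x53 to 64x64 (next power of 2).

Standard algorithm: 53^3 = 148877 multiplications
Strassen's algorithm: 7^(log2(64)) = 7^6 = 117649 multiplications
Savings: 148877 - 117649 = 31228 multiplications

Standard: 148877 multiplications (53^3). Strassen: 117649 multiplications (7^6, after padding to 64x64). Strassen reduces 8 recursive multiplications to 7 at each level.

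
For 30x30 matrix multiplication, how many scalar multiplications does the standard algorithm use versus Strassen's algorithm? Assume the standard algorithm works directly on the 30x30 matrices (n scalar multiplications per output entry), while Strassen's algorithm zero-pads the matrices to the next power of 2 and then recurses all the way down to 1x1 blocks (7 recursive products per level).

Matrix multiplication for 30x30 matrices:

Strassen's algorithm requires power-of-2 dimensions. Pad 30x30 to 32x32 (next power of 2).

Standard algorithm: 30^3 = 27000 multiplications
Strassen's algorithm: 7^(log2(32)) = 7^5 = 16807 multiplications
Savings: 27000 - 16807 = 10193 multiplications

Standard: 27000 multiplications (30^3). Strassen: 16807 multiplications (7^5, after padding to 32x32). Strassen reduces 8 recursive multiplications to 7 at each level.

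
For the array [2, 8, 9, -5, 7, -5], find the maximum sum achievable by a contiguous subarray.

Using Kadane's algorithm on [2, 8, 9, -5, 7, -5]:

Scanning through the array:
Position 1 (value 8): max_ending_here = 10, max_so_far = 10
Position 2 (value 9): max_ending_here = 19, max_so_far = 19
Position 3 (value -5): max_ending_here = 14, max_so_far = 19
Position 4 (value 7): max_ending_here = 21, max_so_far = 21
Position 5 (value -5): max_ending_here = 16, max_so_far = 21

Maximum subarray: [2, 8, 9, -5, 7]
Maximum sum: 21

The maximum subarray is [2, 8, 9, -5, 7] with sum 21. This subarray runs from index 0 to index 4.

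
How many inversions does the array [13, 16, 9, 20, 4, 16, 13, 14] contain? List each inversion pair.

Finding inversions in [13, 16, 9, 20, 4, 16, 13, 14]:

(0, 2): arr[0]=13 > arr[2]=9
(0, 4): arr[0]=13 > arr[4]=4
(1, 2): arr[1]=16 > arr[2]=9
(1, 4): arr[1]=16 > arr[4]=4
(1, 6): arr[1]=16 > arr[6]=13
(1, 7): arr[1]=16 > arr[7]=14
(2, 4): arr[2]=9 > arr[4]=4
(3, 4): arr[3]=20 > arr[4]=4
(3, 5): arr[3]=20 > arr[5]=16
(3, 6): arr[3]=20 > arr[6]=13
(3, 7): arr[3]=20 > arr[7]=14
(5, 6): arr[5]=16 > arr[6]=13
(5, 7): arr[5]=16 > arr[7]=14

Total inversions: 13

The array has 13 inversion(s): (0,2), (0,4), (1,2), (1,4), (1,6), (1,7), (2,4), (3,4), (3,5), (3,6), (3,7), (5,6), (5,7). Each pair (i,j) satisfies i < j and arr[i] > arr[j].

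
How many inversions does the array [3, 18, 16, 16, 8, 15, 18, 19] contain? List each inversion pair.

Finding inversions in [3, 18, 16, 16, 8, 15, 18, 19]:

(1, 2): arr[1]=18 > arr[2]=16
(1, 3): arr[1]=18 > arr[3]=16
(1, 4): arr[1]=18 > arr[4]=8
(1, 5): arr[1]=18 > arr[5]=15
(2, 4): arr[2]=16 > arr[4]=8
(2, 5): arr[2]=16 > arr[5]=15
(3, 4): arr[3]=16 > arr[4]=8
(3, 5): arr[3]=16 > arr[5]=15

Total inversions: 8

The array has 8 inversion(s): (1,2), (1,3), (1,4), (1,5), (2,4), (2,5), (3,4), (3,5). Each pair (i,j) satisfies i < j and arr[i] > arr[j].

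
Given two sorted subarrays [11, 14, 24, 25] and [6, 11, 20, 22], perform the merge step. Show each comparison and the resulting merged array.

Merging process:

Compare 11 vs 6: take 6 from right. Merged: [6]
Compare 11 vs 11: take 11 from left. Merged: [6, 11]
Compare 14 vs 11: take 11 from right. Merged: [6, 11, 11]
Compare 14 vs 20: take 14 from left. Merged: [6, 11, 11, 14]
Compare 24 vs 20: take 20 from right. Merged: [6, 11, 11, 14, 20]
Compare 24 vs 22: take 22 from right. Merged: [6, 11, 11, 14, 20, 22]
Append remaining from left: [24, 25]. Merged: [6, 11, 11, 14, 20, 22, 24, 25]

Final merged array: [6, 11, 11, 14, 20, 22, 24, 25]
Total comparisons: 6

The merged array is [6, 11, 11, 14, 20, 22, 24, 25], requiring 6 comparisons. The merge step runs in O(n) time where n is the total number of elements.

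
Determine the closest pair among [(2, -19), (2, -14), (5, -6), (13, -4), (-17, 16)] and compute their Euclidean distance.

Computing all pairwise distances among 5 points:

d((2, -19), (2, -14)) = 5.0 <-- minimum
d((2, -19), (5, -6)) = 13.3417
d((2, -19), (13, -4)) = 18.6011
d((2, -19), (-17, 16)) = 39.8246
d((2, -14), (5, -6)) = 8.544
d((2, -14), (13, -4)) = 14.8661
d((2, -14), (-17, 16)) = 35.5106
d((5, -6), (13, -4)) = 8.2462
d((5, -6), (-17, 16)) = 31.1127
d((13, -4), (-17, 16)) = 36.0555

Closest pair: (2, -19) and (2, -14) with distance 5.0

The closest pair is (2, -19) and (2, -14) with Euclidean distance 5.0. For 5 points, brute-force pairwise comparison is shown above. For large n, the divide-and-conquer algorithm (sort by x, recurse on halves, check the dividing strip) achieves O(n log n).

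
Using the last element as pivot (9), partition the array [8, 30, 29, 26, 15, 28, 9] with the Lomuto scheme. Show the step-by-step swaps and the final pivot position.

Lomuto partition with pivot = 9:

Initial array: [8, 30, 29, 26, 15, 28, 9]

arr[0]=8 <= 9: swap with position 0, array becomes [8, 30, 29, 26, 15, 28, 9]
arr[1]=30 > 9: no swap
arr[2]=29 > 9: no swap
arr[3]=26 > 9: no swap
arr[4]=15 > 9: no swap
arr[5]=28 > 9: no swap

Place pivot at position 1: [8, 9, 29, 26, 15, 28, 30]
Pivot position: 1

After partitioning with pivot 9, the array becomes [8, 9, 29, 26, 15, 28, 30]. The pivot is placed at index 1. All elements to the left of the pivot are <= 9, and all elements to the right are > 9.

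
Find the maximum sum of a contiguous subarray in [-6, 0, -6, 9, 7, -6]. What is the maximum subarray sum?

Using Kadane's algorithm on [-6, 0, -6, 9, 7, -6]:

Scanning through the array:
Position 1 (value 0): max_ending_here = 0, max_so_far = 0
Position 2 (value -6): max_ending_here = -6, max_so_far = 0
Position 3 (value 9): max_ending_here = 9, max_so_far = 9
Position 4 (value 7): max_ending_here = 16, max_so_far = 16
Position 5 (value -6): max_ending_here = 10, max_so_far = 16

Maximum subarray: [9, 7]
Maximum sum: 16

The maximum subarray is [9, 7] with sum 16. This subarray runs from index 3 to index 4.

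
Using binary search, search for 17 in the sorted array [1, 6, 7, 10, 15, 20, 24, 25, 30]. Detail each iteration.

Binary search for 17 in [1, 6, 7, 10, 15, 20, 24, 25, 30]:

lo=0, hi=8, mid=4, arr[mid]=15 -> 15 < 17, search right half
lo=5, hi=8, mid=6, arr[mid]=24 -> 24 > 17, search left half
lo=5, hi=5, mid=5, arr[mid]=20 -> 20 > 17, search left half
lo=5 > hi=4, target 17 not found

Binary search determines that 17 is not in the array after 3 comparisons. The search space was exhausted without finding the target.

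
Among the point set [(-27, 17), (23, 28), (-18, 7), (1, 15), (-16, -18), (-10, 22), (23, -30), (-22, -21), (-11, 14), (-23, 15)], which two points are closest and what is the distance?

Computing all pairwise distances among 10 points:

d((-27, 17), (23, 28)) = 51.1957
d((-27, 17), (-18, 7)) = 13.4536
d((-27, 17), (1, 15)) = 28.0713
d((-27, 17), (-16, -18)) = 36.6879
d((-27, 17), (-10, 22)) = 17.72
d((-27, 17), (23, -30)) = 68.6222
d((-27, 17), (-22, -21)) = 38.3275
d((-27, 17), (-11, 14)) = 16.2788
d((-27, 17), (-23, 15)) = 4.4721 <-- minimum
d((23, 28), (-18, 7)) = 46.0652
d((23, 28), (1, 15)) = 25.5539
d((23, 28), (-16, -18)) = 60.3075
d((23, 28), (-10, 22)) = 33.541
d((23, 28), (23, -30)) = 58.0
d((23, 28), (-22, -21)) = 66.5282
d((23, 28), (-11, 14)) = 36.7696
d((23, 28), (-23, 15)) = 47.8017
d((-18, 7), (1, 15)) = 20.6155
d((-18, 7), (-16, -18)) = 25.0799
d((-18, 7), (-10, 22)) = 17.0
d((-18, 7), (23, -30)) = 55.2268
d((-18, 7), (-22, -21)) = 28.2843
d((-18, 7), (-11, 14)) = 9.8995
d((-18, 7), (-23, 15)) = 9.434
d((1, 15), (-16, -18)) = 37.1214
d((1, 15), (-10, 22)) = 13.0384
d((1, 15), (23, -30)) = 50.0899
d((1, 15), (-22, -21)) = 42.72
d((1, 15), (-11, 14)) = 12.0416
d((1, 15), (-23, 15)) = 24.0
d((-16, -18), (-10, 22)) = 40.4475
d((-16, -18), (23, -30)) = 40.8044
d((-16, -18), (-22, -21)) = 6.7082
d((-16, -18), (-11, 14)) = 32.3883
d((-16, -18), (-23, 15)) = 33.7343
d((-10, 22), (23, -30)) = 61.5873
d((-10, 22), (-22, -21)) = 44.643
d((-10, 22), (-11, 14)) = 8.0623
d((-10, 22), (-23, 15)) = 14.7648
d((23, -30), (-22, -21)) = 45.8912
d((23, -30), (-11, 14)) = 55.6058
d((23, -30), (-23, 15)) = 64.3506
d((-22, -21), (-11, 14)) = 36.6879
d((-22, -21), (-23, 15)) = 36.0139
d((-11, 14), (-23, 15)) = 12.0416

Closest pair: (-27, 17) and (-23, 15) with distance 4.4721

The closest pair is (-27, 17) and (-23, 15) with Euclidean distance 4.4721. For 10 points, brute-force pairwise comparison is shown above. For large n, the divide-and-conquer algorithm (sort by x, recurse on halves, check the dividing strip) achieves O(n log n).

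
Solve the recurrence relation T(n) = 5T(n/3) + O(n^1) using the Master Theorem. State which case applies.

Master Theorem for T(n) = 5T(n/3) + O(n^1):

a = 5, b = 3, c = 1
log_b(a) = log_3(5) = 1.4650

Case 1: c = 1 < log_3(5) = 1.4650
T(n) = O(n^(log_3 5))

For T(n) = 5T(n/3) + O(n^1): log_3(5) = 1.4650. This is Case 1 of the Master Theorem (c < log_b(a), work dominated by leaves), giving O(n^(log_3 5)).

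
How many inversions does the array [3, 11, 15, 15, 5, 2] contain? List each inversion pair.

Finding inversions in [3, 11, 15, 15, 5, 2]:

(0, 5): arr[0]=3 > arr[5]=2
(1, 4): arr[1]=11 > arr[4]=5
(1, 5): arr[1]=11 > arr[5]=2
(2, 4): arr[2]=15 > arr[4]=5
(2, 5): arr[2]=15 > arr[5]=2
(3, 4): arr[3]=15 > arr[4]=5
(3, 5): arr[3]=15 > arr[5]=2
(4, 5): arr[4]=5 > arr[5]=2

Total inversions: 8

The array has 8 inversion(s): (0,5), (1,4), (1,5), (2,4), (2,5), (3,4), (3,5), (4,5). Each pair (i,j) satisfies i < j and arr[i] > arr[j].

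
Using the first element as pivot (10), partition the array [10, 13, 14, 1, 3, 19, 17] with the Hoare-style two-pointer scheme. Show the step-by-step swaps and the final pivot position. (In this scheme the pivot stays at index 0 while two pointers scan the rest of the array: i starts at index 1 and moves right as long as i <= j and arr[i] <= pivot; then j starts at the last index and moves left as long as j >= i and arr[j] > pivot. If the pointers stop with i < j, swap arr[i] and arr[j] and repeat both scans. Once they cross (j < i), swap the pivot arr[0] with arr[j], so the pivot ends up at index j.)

Hoare-style two-pointer partition with pivot = 10:

Initial array: [10, 13, 14, 1, 3, 19, 17]

Pointers start at i = 1, j = 6.
i stops at index 1 (arr[1]=13 > 10), j stops at index 4 (arr[4]=3 <= 10): swap arr[1] and arr[4], array becomes [10, 3, 14, 1, 13, 19, 17]
i stops at index 2 (arr[2]=14 > 10), j stops at index 3 (arr[3]=1 <= 10): swap arr[2] and arr[3], array becomes [10, 3, 1, 14, 13, 19, 17]
i ends at 3, j ends at 2: the pointers have crossed (j < i), so scanning stops.

Swap pivot arr[0] with arr[2] to place pivot at position 2: [1, 3, 10, 14, 13, 19, 17]
Pivot position: 2

After partitioning with pivot 10, the array becomes [1, 3, 10, 14, 13, 19, 17]. The pivot is placed at index 2. All elements to the left of the pivot are <= 10, and all elements to the right are > 10.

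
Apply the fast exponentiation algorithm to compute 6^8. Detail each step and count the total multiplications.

Computing 6^8 by squaring (build up from 6^1; each line after the first costs one multiplication):

6^1 = 6
6^2 = (6^1)^2 = 6^2 = 36
6^4 = (6^2)^2 = 36^2 = 1296
6^8 = (6^4)^2 = 1296^2 = 1679616

Result: 1679616
Multiplications needed: 3 (3 lines after 6^1)

6^8 = 1679616. Using exponentiation by squaring, this requires 3 multiplications. The key idea: if the exponent is even, square the half-power; if odd, multiply by the base once.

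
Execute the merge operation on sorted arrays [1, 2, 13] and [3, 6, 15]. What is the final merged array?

Merging process:

Compare 1 vs 3: take 1 from left. Merged: [1]
Compare 2 vs 3: take 2 from left. Merged: [1, 2]
Compare 13 vs 3: take 3 from right. Merged: [1, 2, 3]
Compare 13 vs 6: take 6 from right. Merged: [1, 2, 3, 6]
Compare 13 vs 15: take 13 from left. Merged: [1, 2, 3, 6, 13]
Append remaining from right: [15]. Merged: [1, 2, 3, 6, 13, 15]

Final merged array: [1, 2, 3, 6, 13, 15]
Total comparisons: 5

The merged array is [1, 2, 3, 6, 13, 15], requiring 5 comparisons. The merge step runs in O(n) time where n is the total number of elements.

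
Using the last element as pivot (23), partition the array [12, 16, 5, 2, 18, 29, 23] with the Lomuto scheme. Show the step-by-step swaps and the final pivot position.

Lomuto partition with pivot = 23:

Initial array: [12, 16, 5, 2, 18, 29, 23]

arr[0]=12 <= 23: swap with position 0, array becomes [12, 16, 5, 2, 18, 29, 23]
arr[1]=16 <= 23: swap with position 1, array becomes [12, 16, 5, 2, 18, 29, 23]
arr[2]=5 <= 23: swap with position 2, array becomes [12, 16, 5, 2, 18, 29, 23]
arr[3]=2 <= 23: swap with position 3, array becomes [12, 16, 5, 2, 18, 29, 23]
arr[4]=18 <= 23: swap with position 4, array becomes [12, 16, 5, 2, 18, 29, 23]
arr[5]=29 > 23: no swap

Place pivot at position 5: [12, 16, 5, 2, 18, 23, 29]
Pivot position: 5

After partitioning with pivot 23, the array becomes [12, 16, 5, 2, 18, 23, 29]. The pivot is placed at index 5. All elements to the left of the pivot are <= 23, and all elements to the right are > 23.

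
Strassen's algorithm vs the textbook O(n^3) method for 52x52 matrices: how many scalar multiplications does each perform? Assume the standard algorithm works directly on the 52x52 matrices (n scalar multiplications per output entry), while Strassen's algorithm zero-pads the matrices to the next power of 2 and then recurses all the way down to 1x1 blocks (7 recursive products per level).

Matrix multiplication for 52x52 matrices:

Strassen's algorithm requires power-of-2 dimensions. Pad 52x52 to 64x64 (next power of 2).

Standard algorithm: 52^3 = 140608 multiplications
Strassen's algorithm: 7^(log2(64)) = 7^6 = 117649 multiplications
Savings: 140608 - 117649 = 22959 multiplications

Standard: 140608 multiplications (52^3). Strassen: 117649 multiplications (7^6, after padding to 64x64). Strassen reduces 8 recursive multiplications to 7 at each level.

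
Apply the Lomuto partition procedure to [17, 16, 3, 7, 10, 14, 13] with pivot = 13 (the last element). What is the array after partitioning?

Lomuto partition with pivot = 13:

Initial array: [17, 16, 3, 7, 10, 14, 13]

arr[0]=17 > 13: no swap
arr[1]=16 > 13: no swap
arr[2]=3 <= 13: swap with position 0, array becomes [3, 16, 17, 7, 10, 14, 13]
arr[3]=7 <= 13: swap with position 1, array becomes [3, 7, 17, 16, 10, 14, 13]
arr[4]=10 <= 13: swap with position 2, array becomes [3, 7, 10, 16, 17, 14, 13]
arr[5]=14 > 13: no swap

Place pivot at position 3: [3, 7, 10, 13, 17, 14, 16]
Pivot position: 3

After partitioning with pivot 13, the array becomes [3, 7, 10, 13, 17, 14, 16]. The pivot is placed at index 3. All elements to the left of the pivot are <= 13, and all elements to the right are > 13.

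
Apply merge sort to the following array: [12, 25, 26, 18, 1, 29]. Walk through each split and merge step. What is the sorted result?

Merge sort trace:

Split: [12, 25, 26, 18, 1, 29] -> [12, 25, 26] and [18, 1, 29]
  Split: [12, 25, 26] -> [12] and [25, 26]
    Split: [25, 26] -> [25] and [26]
    Merge: [25] + [26] -> [25, 26]
  Merge: [12] + [25, 26] -> [12, 25, 26]
  Split: [18, 1, 29] -> [18] and [1, 29]
    Split: [1, 29] -> [1] and [29]
    Merge: [1] + [29] -> [1, 29]
  Merge: [18] + [1, 29] -> [1, 18, 29]
Merge: [12, 25, 26] + [1, 18, 29] -> [1, 12, 18, 25, 26, 29]

Final sorted array: [1, 12, 18, 25, 26, 29]

The merge sort proceeds by recursively splitting the array and merging sorted halves.
After all merges, the sorted array is [1, 12, 18, 25, 26, 29].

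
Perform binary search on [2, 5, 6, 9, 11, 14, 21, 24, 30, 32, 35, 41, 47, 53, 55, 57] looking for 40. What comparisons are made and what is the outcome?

Binary search for 40 in [2, 5, 6, 9, 11, 14, 21, 24, 30, 32, 35, 41, 47, 53, 55, 57]:

lo=0, hi=15, mid=7, arr[mid]=24 -> 24 < 40, search right half
lo=8, hi=15, mid=11, arr[mid]=41 -> 41 > 40, search left half
lo=8, hi=10, mid=9, arr[mid]=32 -> 32 < 40, search right half
lo=10, hi=10, mid=10, arr[mid]=35 -> 35 < 40, search right half
lo=11 > hi=10, target 40 not found

Binary search determines that 40 is not in the array after 4 comparisons. The search space was exhausted without finding the target.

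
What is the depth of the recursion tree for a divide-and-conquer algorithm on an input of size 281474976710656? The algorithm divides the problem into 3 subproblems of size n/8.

For divide and conquer with division factor 8:

Problem sizes at each level:
Level 0: 281474976710656
Level 1: 35184372088832
Level 2: 4398046511104
Level 3: 549755813888
Level 4: 68719476736
Level 5: 8589934592
Level 6: 1073741824
Level 7: 134217728
Level 8: 16777216
Level 9: 2097152
Level 10: 262144
Level 11: 32768
Level 12: 4096
Level 13: 512
Level 14: 64
Level 15: 8
Level 16: 1

The root is level 0 and the size-1 base case is level 16 (the tree spans levels 0 through 16, i.e. 17 levels counting the root), so the depth is the number of divisions: log_8(281474976710656) = 16

The recursion tree depth is log_8(281474976710656) = 16. At each level, the problem size is divided by 8, so it takes 16 divisions to reduce to a base case of size 1. The algorithm makes 3 recursive calls at each level.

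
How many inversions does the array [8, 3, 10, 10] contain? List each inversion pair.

Finding inversions in [8, 3, 10, 10]:

(0, 1): arr[0]=8 > arr[1]=3

Total inversions: 1

The array has 1 inversion(s): (0,1). Each pair (i,j) satisfies i < j and arr[i] > arr[j].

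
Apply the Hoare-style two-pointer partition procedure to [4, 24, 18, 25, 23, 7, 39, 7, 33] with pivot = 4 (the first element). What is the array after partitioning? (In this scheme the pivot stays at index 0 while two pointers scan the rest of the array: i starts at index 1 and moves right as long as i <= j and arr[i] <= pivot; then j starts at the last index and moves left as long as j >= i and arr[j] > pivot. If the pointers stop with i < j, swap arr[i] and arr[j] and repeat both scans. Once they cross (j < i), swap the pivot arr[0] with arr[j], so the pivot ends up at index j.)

Hoare-style two-pointer partition with pivot = 4:

Initial array: [4, 24, 18, 25, 23, 7, 39, 7, 33]

Pointers start at i = 1, j = 8.
i ends at 1, j ends at 0: the pointers have crossed (j < i), so scanning stops.

j = 0, so swapping arr[0] with arr[j] leaves the pivot at position 0: [4, 24, 18, 25, 23, 7, 39, 7, 33]
Pivot position: 0

After partitioning with pivot 4, the array becomes [4, 24, 18, 25, 23, 7, 39, 7, 33]. The pivot is placed at index 0. All elements to the left of the pivot are <= 4, and all elements to the right are > 4.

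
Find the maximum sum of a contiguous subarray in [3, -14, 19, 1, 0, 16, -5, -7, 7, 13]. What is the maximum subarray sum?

Using Kadane's algorithm on [3, -14, 19, 1, 0, 16, -5, -7, 7, 13]:

Scanning through the array:
Position 1 (value -14): max_ending_here = -11, max_so_far = 3
Position 2 (value 19): max_ending_here = 19, max_so_far = 19
Position 3 (value 1): max_ending_here = 20, max_so_far = 20
Position 4 (value 0): max_ending_here = 20, max_so_far = 20
Position 5 (value 16): max_ending_here = 36, max_so_far = 36
Position 6 (value -5): max_ending_here = 31, max_so_far = 36
Position 7 (value -7): max_ending_here = 24, max_so_far = 36
Position 8 (value 7): max_ending_here = 31, max_so_far = 36
Position 9 (value 13): max_ending_here = 44, max_so_far = 44

Maximum subarray: [19, 1, 0, 16, -5, -7, 7, 13]
Maximum sum: 44

The maximum subarray is [19, 1, 0, 16, -5, -7, 7, 13] with sum 44. This subarray runs from index 2 to index 9.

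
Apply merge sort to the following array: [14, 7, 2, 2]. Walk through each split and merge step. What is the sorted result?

Merge sort trace:

Split: [14, 7, 2, 2] -> [14, 7] and [2, 2]
  Split: [14, 7] -> [14] and [7]
  Merge: [14] + [7] -> [7, 14]
  Split: [2, 2] -> [2] and [2]
  Merge: [2] + [2] -> [2, 2]
Merge: [7, 14] + [2, 2] -> [2, 2, 7, 14]

Final sorted array: [2, 2, 7, 14]

The merge sort proceeds by recursively splitting the array and merging sorted halves.
After all merges, the sorted array is [2, 2, 7, 14].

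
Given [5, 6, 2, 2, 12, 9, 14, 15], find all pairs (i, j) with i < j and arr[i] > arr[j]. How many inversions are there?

Finding inversions in [5, 6, 2, 2, 12, 9, 14, 15]:

(0, 2): arr[0]=5 > arr[2]=2
(0, 3): arr[0]=5 > arr[3]=2
(1, 2): arr[1]=6 > arr[2]=2
(1, 3): arr[1]=6 > arr[3]=2
(4, 5): arr[4]=12 > arr[5]=9

Total inversions: 5

The array has 5 inversion(s): (0,2), (0,3), (1,2), (1,3), (4,5). Each pair (i,j) satisfies i < j and arr[i] > arr[j].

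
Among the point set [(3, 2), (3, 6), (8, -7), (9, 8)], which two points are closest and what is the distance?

Computing all pairwise distances among 4 points:

d((3, 2), (3, 6)) = 4.0 <-- minimum
d((3, 2), (8, -7)) = 10.2956
d((3, 2), (9, 8)) = 8.4853
d((3, 6), (8, -7)) = 13.9284
d((3, 6), (9, 8)) = 6.3246
d((8, -7), (9, 8)) = 15.0333

Closest pair: (3, 2) and (3, 6) with distance 4.0

The closest pair is (3, 2) and (3, 6) with Euclidean distance 4.0. For 4 points, brute-force pairwise comparison is shown above. For large n, the divide-and-conquer algorithm (sort by x, recurse on halves, check the dividing strip) achieves O(n log n).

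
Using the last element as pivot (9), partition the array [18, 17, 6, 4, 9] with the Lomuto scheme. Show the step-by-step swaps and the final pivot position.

Lomuto partition with pivot = 9:

Initial array: [18, 17, 6, 4, 9]

arr[0]=18 > 9: no swap
arr[1]=17 > 9: no swap
arr[2]=6 <= 9: swap with position 0, array becomes [6, 17, 18, 4, 9]
arr[3]=4 <= 9: swap with position 1, array becomes [6, 4, 18, 17, 9]

Place pivot at position 2: [6, 4, 9, 17, 18]
Pivot position: 2

After partitioning with pivot 9, the array becomes [6, 4, 9, 17, 18]. The pivot is placed at index 2. All elements to the left of the pivot are <= 9, and all elements to the right are > 9.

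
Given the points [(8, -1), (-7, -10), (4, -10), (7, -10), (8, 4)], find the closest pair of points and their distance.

Computing all pairwise distances among 5 points:

d((8, -1), (-7, -10)) = 17.4929
d((8, -1), (4, -10)) = 9.8489
d((8, -1), (7, -10)) = 9.0554
d((8, -1), (8, 4)) = 5.0
d((-7, -10), (4, -10)) = 11.0
d((-7, -10), (7, -10)) = 14.0
d((-7, -10), (8, 4)) = 20.5183
d((4, -10), (7, -10)) = 3.0 <-- minimum
d((4, -10), (8, 4)) = 14.5602
d((7, -10), (8, 4)) = 14.0357

Closest pair: (4, -10) and (7, -10) with distance 3.0

The closest pair is (4, -10) and (7, -10) with Euclidean distance 3.0. For 5 points, brute-force pairwise comparison is shown above. For large n, the divide-and-conquer algorithm (sort by x, recurse on halves, check the dividing strip) achieves O(n log n).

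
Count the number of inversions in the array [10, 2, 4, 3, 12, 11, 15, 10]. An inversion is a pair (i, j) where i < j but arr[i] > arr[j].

Finding inversions in [10, 2, 4, 3, 12, 11, 15, 10]:

(0, 1): arr[0]=10 > arr[1]=2
(0, 2): arr[0]=10 > arr[2]=4
(0, 3): arr[0]=10 > arr[3]=3
(2, 3): arr[2]=4 > arr[3]=3
(4, 5): arr[4]=12 > arr[5]=11
(4, 7): arr[4]=12 > arr[7]=10
(5, 7): arr[5]=11 > arr[7]=10
(6, 7): arr[6]=15 > arr[7]=10

Total inversions: 8

The array has 8 inversion(s): (0,1), (0,2), (0,3), (2,3), (4,5), (4,7), (5,7), (6,7). Each pair (i,j) satisfies i < j and arr[i] > arr[j].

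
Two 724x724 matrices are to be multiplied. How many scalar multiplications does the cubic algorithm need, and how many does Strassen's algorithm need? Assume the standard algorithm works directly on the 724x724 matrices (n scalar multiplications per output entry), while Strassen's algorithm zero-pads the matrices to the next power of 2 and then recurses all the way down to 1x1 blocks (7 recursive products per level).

Matrix multiplication for 724x724 matrices:

Strassen's algorithm requires power-of-2 dimensions. Pad 724x724 to 1024x1024 (next power of 2).

Standard algorithm: 724^3 = 379503424 multiplications
Strassen's algorithm: 7^(log2(1024)) = 7^10 = 282475249 multiplications
Savings: 379503424 - 282475249 = 97028175 multiplications

Standard: 379503424 multiplications (724^3). Strassen: 282475249 multiplications (7^10, after padding to 1024x1024). Strassen reduces 8 recursive multiplications to 7 at each level.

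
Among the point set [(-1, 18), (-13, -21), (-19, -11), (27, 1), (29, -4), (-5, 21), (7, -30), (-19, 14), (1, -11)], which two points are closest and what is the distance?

Computing all pairwise distances among 9 points:

d((-1, 18), (-13, -21)) = 40.8044
d((-1, 18), (-19, -11)) = 34.1321
d((-1, 18), (27, 1)) = 32.7567
d((-1, 18), (29, -4)) = 37.2022
d((-1, 18), (-5, 21)) = 5.0 <-- minimum
d((-1, 18), (7, -30)) = 48.6621
d((-1, 18), (-19, 14)) = 18.4391
d((-1, 18), (1, -11)) = 29.0689
d((-13, -21), (-19, -11)) = 11.6619
d((-13, -21), (27, 1)) = 45.6508
d((-13, -21), (29, -4)) = 45.31
d((-13, -21), (-5, 21)) = 42.7551
d((-13, -21), (7, -30)) = 21.9317
d((-13, -21), (-19, 14)) = 35.5106
d((-13, -21), (1, -11)) = 17.2047
d((-19, -11), (27, 1)) = 47.5395
d((-19, -11), (29, -4)) = 48.5077
d((-19, -11), (-5, 21)) = 34.9285
d((-19, -11), (7, -30)) = 32.2025
d((-19, -11), (-19, 14)) = 25.0
d((-19, -11), (1, -11)) = 20.0
d((27, 1), (29, -4)) = 5.3852
d((27, 1), (-5, 21)) = 37.7359
d((27, 1), (7, -30)) = 36.8917
d((27, 1), (-19, 14)) = 47.8017
d((27, 1), (1, -11)) = 28.6356
d((29, -4), (-5, 21)) = 42.2019
d((29, -4), (7, -30)) = 34.0588
d((29, -4), (-19, 14)) = 51.264
d((29, -4), (1, -11)) = 28.8617
d((-5, 21), (7, -30)) = 52.3927
d((-5, 21), (-19, 14)) = 15.6525
d((-5, 21), (1, -11)) = 32.5576
d((7, -30), (-19, 14)) = 51.1077
d((7, -30), (1, -11)) = 19.9249
d((-19, 14), (1, -11)) = 32.0156

Closest pair: (-1, 18) and (-5, 21) with distance 5.0

The closest pair is (-1, 18) and (-5, 21) with Euclidean distance 5.0. For 9 points, brute-force pairwise comparison is shown above. For large n, the divide-and-conquer algorithm (sort by x, recurse on halves, check the dividing strip) achieves O(n log n).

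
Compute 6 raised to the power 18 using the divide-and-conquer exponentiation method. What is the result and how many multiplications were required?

Computing 6^18 by squaring (build up from 6^1; each line after the first costs one multiplication):

6^1 = 6
6^2 = (6^1)^2 = 6^2 = 36
6^4 = (6^2)^2 = 36^2 = 1296
6^8 = (6^4)^2 = 1296^2 = 1679616
6^9 = 6 * 6^8 = 6 * 1679616 = 10077696
6^18 = (6^9)^2 = 10077696^2 = 101559956668416

Result: 101559956668416
Multiplications needed: 5 (5 lines after 6^1)

6^18 = 101559956668416. Using exponentiation by squaring, this requires 5 multiplications. The key idea: if the exponent is even, square the half-power; if odd, multiply by the base once.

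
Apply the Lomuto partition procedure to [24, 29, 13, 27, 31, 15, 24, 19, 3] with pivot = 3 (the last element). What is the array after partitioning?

Lomuto partition with pivot = 3:

Initial array: [24, 29, 13, 27, 31, 15, 24, 19, 3]

arr[0]=24 > 3: no swap
arr[1]=29 > 3: no swap
arr[2]=13 > 3: no swap
arr[3]=27 > 3: no swap
arr[4]=31 > 3: no swap
arr[5]=15 > 3: no swap
arr[6]=24 > 3: no swap
arr[7]=19 > 3: no swap

Place pivot at position 0: [3, 29, 13, 27, 31, 15, 24, 19, 24]
Pivot position: 0

After partitioning with pivot 3, the array becomes [3, 29, 13, 27, 31, 15, 24, 19, 24]. The pivot is placed at index 0. All elements to the left of the pivot are <= 3, and all elements to the right are > 3.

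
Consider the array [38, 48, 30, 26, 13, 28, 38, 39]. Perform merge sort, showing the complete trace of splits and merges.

Merge sort trace:

Split: [38, 48, 30, 26, 13, 28, 38, 39] -> [38, 48, 30, 26] and [13, 28, 38, 39]
  Split: [38, 48, 30, 26] -> [38, 48] and [30, 26]
    Split: [38, 48] -> [38] and [48]
    Merge: [38] + [48] -> [38, 48]
    Split: [30, 26] -> [30] and [26]
    Merge: [30] + [26] -> [26, 30]
  Merge: [38, 48] + [26, 30] -> [26, 30, 38, 48]
  Split: [13, 28, 38, 39] -> [13, 28] and [38, 39]
    Split: [13, 28] -> [13] and [28]
    Merge: [13] + [28] -> [13, 28]
    Split: [38, 39] -> [38] and [39]
    Merge: [38] + [39] -> [38, 39]
  Merge: [13, 28] + [38, 39] -> [13, 28, 38, 39]
Merge: [26, 30, 38, 48] + [13, 28, 38, 39] -> [13, 26, 28, 30, 38, 38, 39, 48]

Final sorted array: [13, 26, 28, 30, 38, 38, 39, 48]

The merge sort proceeds by recursively splitting the array and merging sorted halves.
After all merges, the sorted array is [13, 26, 28, 30, 38, 38, 39, 48].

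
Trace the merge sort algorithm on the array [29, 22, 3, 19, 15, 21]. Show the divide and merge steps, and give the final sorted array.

Merge sort trace:

Split: [29, 22, 3, 19, 15, 21] -> [29, 22, 3] and [19, 15, 21]
  Split: [29, 22, 3] -> [29] and [22, 3]
    Split: [22, 3] -> [22] and [3]
    Merge: [22] + [3] -> [3, 22]
  Merge: [29] + [3, 22] -> [3, 22, 29]
  Split: [19, 15, 21] -> [19] and [15, 21]
    Split: [15, 21] -> [15] and [21]
    Merge: [15] + [21] -> [15, 21]
  Merge: [19] + [15, 21] -> [15, 19, 21]
Merge: [3, 22, 29] + [15, 19, 21] -> [3, 15, 19, 21, 22, 29]

Final sorted array: [3, 15, 19, 21, 22, 29]

The merge sort proceeds by recursively splitting the array and merging sorted halves.
After all merges, the sorted array is [3, 15, 19, 21, 22, 29].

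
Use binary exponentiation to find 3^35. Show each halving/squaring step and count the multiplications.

Computing 3^35 by squaring (build up from 3^1; each line after the first costs one multiplication):

3^1 = 3
3^2 = (3^1)^2 = 3^2 = 9
3^4 = (3^2)^2 = 9^2 = 81
3^8 = (3^4)^2 = 81^2 = 6561
3^16 = (3^8)^2 = 6561^2 = 43046721
3^17 = 3 * 3^16 = 3 * 43046721 = 129140163
3^34 = (3^17)^2 = 129140163^2 = 16677181699666569
3^35 = 3 * 3^34 = 3 * 16677181699666569 = 50031545098999707

Result: 50031545098999707
Multiplications needed: 7 (7 lines after 3^1)

3^35 = 50031545098999707. Using exponentiation by squaring, this requires 7 multiplications. The key idea: if the exponent is even, square the half-power; if odd, multiply by the base once.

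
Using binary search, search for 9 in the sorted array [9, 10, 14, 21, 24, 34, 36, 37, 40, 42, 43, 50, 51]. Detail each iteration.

Binary search for 9 in [9, 10, 14, 21, 24, 34, 36, 37, 40, 42, 43, 50, 51]:

lo=0, hi=12, mid=6, arr[mid]=36 -> 36 > 9, search left half
lo=0, hi=5, mid=2, arr[mid]=14 -> 14 > 9, search left half
lo=0, hi=1, mid=0, arr[mid]=9 -> Found target at index 0!

Binary search finds 9 at index 0 after 3 comparisons. The search repeatedly halves the search space by comparing with the middle element.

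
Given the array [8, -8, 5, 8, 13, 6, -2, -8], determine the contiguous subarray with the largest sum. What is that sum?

Using Kadane's algorithm on [8, -8, 5, 8, 13, 6, -2, -8]:

Scanning through the array:
Position 1 (value -8): max_ending_here = 0, max_so_far = 8
Position 2 (value 5): max_ending_here = 5, max_so_far = 8
Position 3 (value 8): max_ending_here = 13, max_so_far = 13
Position 4 (value 13): max_ending_here = 26, max_so_far = 26
Position 5 (value 6): max_ending_here = 32, max_so_far = 32
Position 6 (value -2): max_ending_here = 30, max_so_far = 32
Position 7 (value -8): max_ending_here = 22, max_so_far = 32

Maximum subarray: [8, -8, 5, 8, 13, 6]
Maximum sum: 32

The maximum subarray is [8, -8, 5, 8, 13, 6] with sum 32. This subarray runs from index 0 to index 5.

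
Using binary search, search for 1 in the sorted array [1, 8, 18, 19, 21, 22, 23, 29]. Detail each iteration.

Binary search for 1 in [1, 8, 18, 19, 21, 22, 23, 29]:

lo=0, hi=7, mid=3, arr[mid]=19 -> 19 > 1, search left half
lo=0, hi=2, mid=1, arr[mid]=8 -> 8 > 1, search left half
lo=0, hi=0, mid=0, arr[mid]=1 -> Found target at index 0!

Binary search finds 1 at index 0 after 3 comparisons. The search repeatedly halves the search space by comparing with the middle element.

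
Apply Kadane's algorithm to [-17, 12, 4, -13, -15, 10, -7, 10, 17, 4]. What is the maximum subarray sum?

Using Kadane's algorithm on [-17, 12, 4, -13, -15, 10, -7, 10, 17, 4]:

Scanning through the array:
Position 1 (value 12): max_ending_here = 12, max_so_far = 12
Position 2 (value 4): max_ending_here = 16, max_so_far = 16
Position 3 (value -13): max_ending_here = 3, max_so_far = 16
Position 4 (value -15): max_ending_here = -12, max_so_far = 16
Position 5 (value 10): max_ending_here = 10, max_so_far = 16
Position 6 (value -7): max_ending_here = 3, max_so_far = 16
Position 7 (value 10): max_ending_here = 13, max_so_far = 16
Position 8 (value 17): max_ending_here = 30, max_so_far = 30
Position 9 (value 4): max_ending_here = 34, max_so_far = 34

Maximum subarray: [10, -7, 10, 17, 4]
Maximum sum: 34

The maximum subarray is [10, -7, 10, 17, 4] with sum 34. This subarray runs from index 5 to index 9.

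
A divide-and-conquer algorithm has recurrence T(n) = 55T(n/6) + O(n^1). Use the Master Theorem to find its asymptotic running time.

Master Theorem for T(n) = 55T(n/6) + O(n^1):

a = 55, b = 6, c = 1
log_b(a) = log_6(55) = 2.2365

Case 1: c = 1 < log_6(55) = 2.2365
T(n) = O(n^(log_6 55))

For T(n) = 55T(n/6) + O(n^1): log_6(55) = 2.2365. This is Case 1 of the Master Theorem (c < log_b(a), work dominated by leaves), giving O(n^(log_6 55)).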